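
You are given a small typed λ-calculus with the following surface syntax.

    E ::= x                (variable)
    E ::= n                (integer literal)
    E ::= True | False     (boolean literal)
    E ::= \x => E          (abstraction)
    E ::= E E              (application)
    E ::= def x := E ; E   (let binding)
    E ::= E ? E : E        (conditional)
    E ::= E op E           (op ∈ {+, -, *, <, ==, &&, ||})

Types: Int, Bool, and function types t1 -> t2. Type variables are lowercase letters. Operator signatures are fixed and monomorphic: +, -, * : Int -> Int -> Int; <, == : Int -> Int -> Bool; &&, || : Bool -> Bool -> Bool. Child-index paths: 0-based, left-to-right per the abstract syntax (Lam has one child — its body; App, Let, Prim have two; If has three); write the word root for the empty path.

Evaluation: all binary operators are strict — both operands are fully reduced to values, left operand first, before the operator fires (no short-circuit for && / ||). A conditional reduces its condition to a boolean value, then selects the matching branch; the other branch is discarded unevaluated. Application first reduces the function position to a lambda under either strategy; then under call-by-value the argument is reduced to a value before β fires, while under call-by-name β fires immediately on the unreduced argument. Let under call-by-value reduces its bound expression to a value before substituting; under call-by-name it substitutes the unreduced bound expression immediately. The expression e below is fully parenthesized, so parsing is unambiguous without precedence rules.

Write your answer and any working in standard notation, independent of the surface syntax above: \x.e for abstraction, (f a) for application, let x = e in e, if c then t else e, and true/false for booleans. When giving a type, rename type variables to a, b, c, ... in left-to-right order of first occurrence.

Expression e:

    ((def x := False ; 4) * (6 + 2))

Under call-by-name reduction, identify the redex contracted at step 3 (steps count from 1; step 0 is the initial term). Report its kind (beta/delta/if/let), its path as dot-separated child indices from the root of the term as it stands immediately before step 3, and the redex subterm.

Answer: delta at root : (4 * 8)

Trace:
step 0: ((let x = false in 4) * (6 + 2))
step 1: [let@0] (4 * (6 + 2))
step 2: [delta@1] (4 * 8)
step 3: [delta@root] 32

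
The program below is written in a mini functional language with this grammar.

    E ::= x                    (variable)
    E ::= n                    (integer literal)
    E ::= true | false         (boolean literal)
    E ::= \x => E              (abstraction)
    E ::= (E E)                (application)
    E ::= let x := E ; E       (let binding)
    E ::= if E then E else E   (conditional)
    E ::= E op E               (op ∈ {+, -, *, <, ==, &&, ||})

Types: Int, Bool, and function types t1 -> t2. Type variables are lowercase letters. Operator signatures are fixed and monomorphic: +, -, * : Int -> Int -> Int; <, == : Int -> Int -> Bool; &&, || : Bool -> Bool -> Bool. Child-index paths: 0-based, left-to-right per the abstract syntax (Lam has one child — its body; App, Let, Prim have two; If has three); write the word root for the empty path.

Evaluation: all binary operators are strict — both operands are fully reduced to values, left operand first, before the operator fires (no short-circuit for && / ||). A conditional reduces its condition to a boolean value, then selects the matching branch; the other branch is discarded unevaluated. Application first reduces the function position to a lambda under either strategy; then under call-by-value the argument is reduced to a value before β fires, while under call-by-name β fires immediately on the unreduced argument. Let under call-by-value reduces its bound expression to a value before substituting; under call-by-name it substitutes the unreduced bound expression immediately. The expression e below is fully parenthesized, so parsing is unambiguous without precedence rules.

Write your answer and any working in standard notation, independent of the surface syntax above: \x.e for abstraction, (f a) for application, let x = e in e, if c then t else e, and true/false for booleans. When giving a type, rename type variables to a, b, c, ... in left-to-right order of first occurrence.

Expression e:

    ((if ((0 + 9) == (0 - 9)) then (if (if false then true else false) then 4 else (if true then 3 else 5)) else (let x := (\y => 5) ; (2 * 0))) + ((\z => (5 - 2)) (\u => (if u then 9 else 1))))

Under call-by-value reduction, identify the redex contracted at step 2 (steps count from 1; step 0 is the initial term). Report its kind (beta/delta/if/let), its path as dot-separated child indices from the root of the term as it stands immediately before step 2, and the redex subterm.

Trace:
step 0: ((if ((0 + 9) == (0 - 9)) then (if (if false then true else false) then 4 else (if true then 3 else 5)) else (let x = (\y.5) in (2 * 0))) + ((\z.(5 - 2)) (\u.(if u then 9 else 1))))
step 1: [delta@0.0.0] ((if (9 == (0 - 9)) then (if (if false then true else false) then 4 else (if true then 3 else 5)) else (let x = (\y.5) in (2 * 0))) + ((\z.(5 - 2)) (\u.(if u then 9 else 1))))
step 2: [delta@0.0.1] ((if (9 == -9) then (if (if false then true else false) then 4 else (if true then 3 else 5)) else (let x = (\y.5) in (2 * 0))) + ((\z.(5 - 2)) (\u.(if u then 9 else 1))))

Answer: delta at 0.0.1 : (0 - 9)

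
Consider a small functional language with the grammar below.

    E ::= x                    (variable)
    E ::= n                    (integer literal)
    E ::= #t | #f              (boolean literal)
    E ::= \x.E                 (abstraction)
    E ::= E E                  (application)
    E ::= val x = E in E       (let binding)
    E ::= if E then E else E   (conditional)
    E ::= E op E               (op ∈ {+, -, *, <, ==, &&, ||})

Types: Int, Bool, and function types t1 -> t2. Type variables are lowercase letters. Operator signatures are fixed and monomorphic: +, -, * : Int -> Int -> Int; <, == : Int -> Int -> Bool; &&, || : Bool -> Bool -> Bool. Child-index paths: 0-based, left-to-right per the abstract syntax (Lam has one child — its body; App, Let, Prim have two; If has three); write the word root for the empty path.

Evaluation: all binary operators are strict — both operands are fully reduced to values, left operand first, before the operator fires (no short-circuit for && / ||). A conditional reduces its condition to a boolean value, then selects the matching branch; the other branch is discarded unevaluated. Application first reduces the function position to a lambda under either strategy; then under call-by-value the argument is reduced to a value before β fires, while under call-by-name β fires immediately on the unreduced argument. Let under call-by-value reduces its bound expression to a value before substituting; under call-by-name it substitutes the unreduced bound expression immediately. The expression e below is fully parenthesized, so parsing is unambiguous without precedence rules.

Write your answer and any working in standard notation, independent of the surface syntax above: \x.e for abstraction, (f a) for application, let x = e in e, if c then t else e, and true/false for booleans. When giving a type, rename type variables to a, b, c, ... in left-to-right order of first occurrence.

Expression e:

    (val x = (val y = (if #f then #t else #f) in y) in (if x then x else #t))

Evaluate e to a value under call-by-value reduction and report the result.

Answer: true

Trace:
step 0: (let x = (let y = (if false then true else false) in y) in (if x then x else true))
step 1: [if@0.0] (let x = (let y = false in y) in (if x then x else true))
step 2: [let@0] (let x = false in (if x then x else true))
step 3: [let@root] (if false then false else true)
step 4: [if@root] true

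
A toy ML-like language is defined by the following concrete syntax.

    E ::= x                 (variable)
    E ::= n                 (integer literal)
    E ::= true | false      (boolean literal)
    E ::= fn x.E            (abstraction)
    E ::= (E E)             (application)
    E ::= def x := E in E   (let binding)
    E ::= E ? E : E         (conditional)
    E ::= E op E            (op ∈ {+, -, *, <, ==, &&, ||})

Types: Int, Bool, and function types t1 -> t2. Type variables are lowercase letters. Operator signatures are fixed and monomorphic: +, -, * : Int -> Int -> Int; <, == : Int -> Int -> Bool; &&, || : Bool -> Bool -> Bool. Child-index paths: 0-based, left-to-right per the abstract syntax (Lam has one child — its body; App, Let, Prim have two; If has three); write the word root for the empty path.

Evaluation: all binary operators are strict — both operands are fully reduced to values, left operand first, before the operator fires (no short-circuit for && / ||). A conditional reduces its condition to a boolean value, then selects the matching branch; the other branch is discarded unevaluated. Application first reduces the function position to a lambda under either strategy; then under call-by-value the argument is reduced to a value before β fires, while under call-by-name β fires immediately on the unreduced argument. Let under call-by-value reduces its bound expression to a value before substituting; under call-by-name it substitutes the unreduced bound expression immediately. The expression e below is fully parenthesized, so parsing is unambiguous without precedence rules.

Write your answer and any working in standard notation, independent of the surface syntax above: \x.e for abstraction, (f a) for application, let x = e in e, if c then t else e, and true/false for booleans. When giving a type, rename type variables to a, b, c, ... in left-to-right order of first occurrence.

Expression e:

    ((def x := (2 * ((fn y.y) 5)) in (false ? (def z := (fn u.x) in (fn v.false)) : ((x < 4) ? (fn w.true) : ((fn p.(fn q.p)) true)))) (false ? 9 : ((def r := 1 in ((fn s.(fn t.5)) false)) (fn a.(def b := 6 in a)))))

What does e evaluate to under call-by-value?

Working:
step 0: ((let x = (2 * ((\y.y) 5)) in (if false then (let z = (\u.x) in (\v.false)) else (if (x < 4) then (\w.true) else ((\p.(\q.p)) true)))) (if false then 9 else ((let r = 1 in ((\s.(\t.5)) false)) (\a.(let b = 6 in a)))))
step 1: [beta@0.0.1] ((let x = (2 * 5) in (if false then (let z = (\u.x) in (\v.false)) else (if (x < 4) then (\w.true) else ((\p.(\q.p)) true)))) (if false then 9 else ((let r = 1 in ((\s.(\t.5)) false)) (\a.(let b = 6 in a)))))
step 2: [delta@0.0] ((let x = 10 in (if false then (let z = (\u.x) in (\v.false)) else (if (x < 4) then (\w.true) else ((\p.(\q.p)) true)))) (if false then 9 else ((let r = 1 in ((\s.(\t.5)) false)) (\a.(let b = 6 in a)))))
step 3: [let@0] ((if false then (let z = (\u.10) in (\v.false)) else (if (10 < 4) then (\w.true) else ((\p.(\q.p)) true))) (if false then 9 else ((let r = 1 in ((\s.(\t.5)) false)) (\a.(let b = 6 in a)))))
step 4: [if@0] ((if (10 < 4) then (\w.true) else ((\p.(\q.p)) true)) (if false then 9 else ((let r = 1 in ((\s.(\t.5)) false)) (\a.(let b = 6 in a)))))
step 5: [delta@0.0] ((if false then (\w.true) else ((\p.(\q.p)) true)) (if false then 9 else ((let r = 1 in ((\s.(\t.5)) false)) (\a.(let b = 6 in a)))))
step 6: [if@0] (((\p.(\q.p)) true) (if false then 9 else ((let r = 1 in ((\s.(\t.5)) false)) (\a.(let b = 6 in a)))))
step 7: [beta@0] ((\q.true) (if false then 9 else ((let r = 1 in ((\s.(\t.5)) false)) (\a.(let b = 6 in a)))))
step 8: [if@1] ((\q.true) ((let r = 1 in ((\s.(\t.5)) false)) (\a.(let b = 6 in a))))
step 9: [let@1.0] ((\q.true) (((\s.(\t.5)) false) (\a.(let b = 6 in a))))
step 10: [beta@1.0] ((\q.true) ((\t.5) (\a.(let b = 6 in a))))
step 11: [beta@1] ((\q.true) 5)
step 12: [beta@root] true

Answer: true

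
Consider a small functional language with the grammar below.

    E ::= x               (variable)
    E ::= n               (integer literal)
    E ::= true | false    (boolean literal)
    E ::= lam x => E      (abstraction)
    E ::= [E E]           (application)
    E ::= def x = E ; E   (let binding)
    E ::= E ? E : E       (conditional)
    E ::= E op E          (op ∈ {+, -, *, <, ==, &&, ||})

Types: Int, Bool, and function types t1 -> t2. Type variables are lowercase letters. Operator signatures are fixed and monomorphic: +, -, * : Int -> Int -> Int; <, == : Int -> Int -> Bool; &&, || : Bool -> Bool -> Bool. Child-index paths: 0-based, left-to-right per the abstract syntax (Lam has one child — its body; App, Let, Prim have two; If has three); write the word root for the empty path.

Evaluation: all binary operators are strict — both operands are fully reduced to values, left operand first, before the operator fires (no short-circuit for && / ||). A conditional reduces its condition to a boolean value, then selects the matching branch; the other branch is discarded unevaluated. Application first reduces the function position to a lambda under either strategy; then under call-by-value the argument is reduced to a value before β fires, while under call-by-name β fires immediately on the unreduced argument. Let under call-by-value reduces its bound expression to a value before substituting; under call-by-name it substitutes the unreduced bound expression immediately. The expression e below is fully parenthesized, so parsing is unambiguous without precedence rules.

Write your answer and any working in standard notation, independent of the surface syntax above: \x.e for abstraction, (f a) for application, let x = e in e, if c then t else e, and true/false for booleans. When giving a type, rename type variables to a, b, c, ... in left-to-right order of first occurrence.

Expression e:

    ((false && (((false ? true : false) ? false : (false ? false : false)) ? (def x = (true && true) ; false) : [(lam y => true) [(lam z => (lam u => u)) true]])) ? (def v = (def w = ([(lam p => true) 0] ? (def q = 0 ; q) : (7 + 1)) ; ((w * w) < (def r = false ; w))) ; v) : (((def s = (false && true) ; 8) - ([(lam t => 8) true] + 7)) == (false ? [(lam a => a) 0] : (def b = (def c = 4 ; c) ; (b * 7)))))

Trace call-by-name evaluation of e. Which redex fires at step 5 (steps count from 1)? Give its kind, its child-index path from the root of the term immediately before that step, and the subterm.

Answer: beta at 0.1 : ((\y.true) ((\z.(\u.u)) true))

Trace:
step 0: (if (false && (if (if (if false then true else false) then false else (if false then false else false)) then (let x = (true && true) in false) else ((\y.true) ((\z.(\u.u)) true)))) then (let v = (let w = (if ((\p.true) 0) then (let q = 0 in q) else (7 + 1)) in ((w * w) < (let r = false in w))) in v) else (((let s = (false && true) in 8) - (((\t.8) true) + 7)) == (if false then ((\a.a) 0) else (let b = (let c = 4 in c) in (b * 7)))))
step 1: [if@0.1.0.0] (if (false && (if (if false then false else (if false then false else false)) then (let x = (true && true) in false) else ((\y.true) ((\z.(\u.u)) true)))) then (let v = (let w = (if ((\p.true) 0) then (let q = 0 in q) else (7 + 1)) in ((w * w) < (let r = false in w))) in v) else (((let s = (false && true) in 8) - (((\t.8) true) + 7)) == (if false then ((\a.a) 0) else (let b = (let c = 4 in c) in (b * 7)))))
step 2: [if@0.1.0] (if (false && (if (if false then false else false) then (let x = (true && true) in false) else ((\y.true) ((\z.(\u.u)) true)))) then (let v = (let w = (if ((\p.true) 0) then (let q = 0 in q) else (7 + 1)) in ((w * w) < (let r = false in w))) in v) else (((let s = (false && true) in 8) - (((\t.8) true) + 7)) == (if false then ((\a.a) 0) else (let b = (let c = 4 in c) in (b * 7)))))
step 3: [if@0.1.0] (if (false && (if false then (let x = (true && true) in false) else ((\y.true) ((\z.(\u.u)) true)))) then (let v = (let w = (if ((\p.true) 0) then (let q = 0 in q) else (7 + 1)) in ((w * w) < (let r = false in w))) in v) else (((let s = (false && true) in 8) - (((\t.8) true) + 7)) == (if false then ((\a.a) 0) else (let b = (let c = 4 in c) in (b * 7)))))
step 4: [if@0.1] (if (false && ((\y.true) ((\z.(\u.u)) true))) then (let v = (let w = (if ((\p.true) 0) then (let q = 0 in q) else (7 + 1)) in ((w * w) < (let r = false in w))) in v) else (((let s = (false && true) in 8) - (((\t.8) true) + 7)) == (if false then ((\a.a) 0) else (let b = (let c = 4 in c) in (b * 7)))))
step 5: [beta@0.1] (if (false && true) then (let v = (let w = (if ((\p.true) 0) then (let q = 0 in q) else (7 + 1)) in ((w * w) < (let r = false in w))) in v) else (((let s = (false && true) in 8) - (((\t.8) true) + 7)) == (if false then ((\a.a) 0) else (let b = (let c = 4 in c) in (b * 7)))))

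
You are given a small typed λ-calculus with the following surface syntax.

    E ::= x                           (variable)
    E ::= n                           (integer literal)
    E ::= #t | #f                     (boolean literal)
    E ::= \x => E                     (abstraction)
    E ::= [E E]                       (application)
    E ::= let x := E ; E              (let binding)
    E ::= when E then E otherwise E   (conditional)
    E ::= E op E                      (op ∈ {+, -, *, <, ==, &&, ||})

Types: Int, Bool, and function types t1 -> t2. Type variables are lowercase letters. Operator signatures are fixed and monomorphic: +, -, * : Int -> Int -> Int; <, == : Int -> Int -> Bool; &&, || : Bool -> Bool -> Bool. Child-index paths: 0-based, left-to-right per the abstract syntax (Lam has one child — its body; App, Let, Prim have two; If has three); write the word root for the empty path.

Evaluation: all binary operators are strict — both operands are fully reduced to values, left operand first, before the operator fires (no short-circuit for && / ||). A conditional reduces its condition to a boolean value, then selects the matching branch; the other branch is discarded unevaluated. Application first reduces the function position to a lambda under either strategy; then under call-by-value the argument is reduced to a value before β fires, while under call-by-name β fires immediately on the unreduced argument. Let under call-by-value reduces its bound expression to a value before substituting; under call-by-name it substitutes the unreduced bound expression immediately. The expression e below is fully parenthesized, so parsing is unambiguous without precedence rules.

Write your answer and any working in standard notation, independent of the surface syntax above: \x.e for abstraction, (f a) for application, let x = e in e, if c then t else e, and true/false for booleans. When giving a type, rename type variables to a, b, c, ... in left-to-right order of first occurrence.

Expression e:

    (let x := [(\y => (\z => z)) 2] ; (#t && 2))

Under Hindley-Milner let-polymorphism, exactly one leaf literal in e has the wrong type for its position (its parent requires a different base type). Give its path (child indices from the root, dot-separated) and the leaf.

Answer: 1.1 : 2

Trace:
z : b
\z._ : b -> b
\y._ : a -> b -> b
  unify a -> b -> b ~ Int -> c
  unify a ~ Int
  unify b -> b ~ c
_ _ : b -> b
let x : forall. b -> b
  unify Bool ~ Bool
  unify Int ~ Bool
  FAIL: mismatch Int ~ Bool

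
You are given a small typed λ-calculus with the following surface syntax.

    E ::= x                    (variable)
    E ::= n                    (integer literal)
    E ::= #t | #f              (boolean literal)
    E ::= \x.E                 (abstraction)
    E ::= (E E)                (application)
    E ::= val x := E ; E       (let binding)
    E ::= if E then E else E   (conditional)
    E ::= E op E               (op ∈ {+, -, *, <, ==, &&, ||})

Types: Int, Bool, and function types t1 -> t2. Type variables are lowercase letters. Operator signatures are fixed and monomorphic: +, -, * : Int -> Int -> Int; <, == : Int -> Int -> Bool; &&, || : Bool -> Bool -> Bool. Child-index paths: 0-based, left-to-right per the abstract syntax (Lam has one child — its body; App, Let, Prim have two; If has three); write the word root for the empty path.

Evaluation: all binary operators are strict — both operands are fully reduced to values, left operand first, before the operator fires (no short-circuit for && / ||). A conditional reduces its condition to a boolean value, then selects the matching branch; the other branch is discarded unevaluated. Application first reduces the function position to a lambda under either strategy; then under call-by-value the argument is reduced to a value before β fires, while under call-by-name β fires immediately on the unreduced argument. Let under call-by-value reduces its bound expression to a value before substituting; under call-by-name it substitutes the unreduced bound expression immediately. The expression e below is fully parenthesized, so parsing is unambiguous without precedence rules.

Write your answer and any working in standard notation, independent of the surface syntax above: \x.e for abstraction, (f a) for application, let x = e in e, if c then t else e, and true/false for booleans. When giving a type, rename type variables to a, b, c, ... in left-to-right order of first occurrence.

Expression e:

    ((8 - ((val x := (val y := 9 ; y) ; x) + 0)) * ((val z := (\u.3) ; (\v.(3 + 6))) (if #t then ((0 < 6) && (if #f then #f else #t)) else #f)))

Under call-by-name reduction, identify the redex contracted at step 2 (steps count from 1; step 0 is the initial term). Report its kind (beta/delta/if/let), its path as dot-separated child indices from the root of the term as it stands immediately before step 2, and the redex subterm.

Derivation:
step 0: ((8 - ((let x = (let y = 9 in y) in x) + 0)) * ((let z = (\u.3) in (\v.(3 + 6))) (if true then ((0 < 6) && (if false then false else true)) else false)))
step 1: [let@0.1.0] ((8 - ((let y = 9 in y) + 0)) * ((let z = (\u.3) in (\v.(3 + 6))) (if true then ((0 < 6) && (if false then false else true)) else false)))
step 2: [let@0.1.0] ((8 - (9 + 0)) * ((let z = (\u.3) in (\v.(3 + 6))) (if true then ((0 < 6) && (if false then false else true)) else false)))

Answer: let at 0.1.0 : (let y = 9 in y)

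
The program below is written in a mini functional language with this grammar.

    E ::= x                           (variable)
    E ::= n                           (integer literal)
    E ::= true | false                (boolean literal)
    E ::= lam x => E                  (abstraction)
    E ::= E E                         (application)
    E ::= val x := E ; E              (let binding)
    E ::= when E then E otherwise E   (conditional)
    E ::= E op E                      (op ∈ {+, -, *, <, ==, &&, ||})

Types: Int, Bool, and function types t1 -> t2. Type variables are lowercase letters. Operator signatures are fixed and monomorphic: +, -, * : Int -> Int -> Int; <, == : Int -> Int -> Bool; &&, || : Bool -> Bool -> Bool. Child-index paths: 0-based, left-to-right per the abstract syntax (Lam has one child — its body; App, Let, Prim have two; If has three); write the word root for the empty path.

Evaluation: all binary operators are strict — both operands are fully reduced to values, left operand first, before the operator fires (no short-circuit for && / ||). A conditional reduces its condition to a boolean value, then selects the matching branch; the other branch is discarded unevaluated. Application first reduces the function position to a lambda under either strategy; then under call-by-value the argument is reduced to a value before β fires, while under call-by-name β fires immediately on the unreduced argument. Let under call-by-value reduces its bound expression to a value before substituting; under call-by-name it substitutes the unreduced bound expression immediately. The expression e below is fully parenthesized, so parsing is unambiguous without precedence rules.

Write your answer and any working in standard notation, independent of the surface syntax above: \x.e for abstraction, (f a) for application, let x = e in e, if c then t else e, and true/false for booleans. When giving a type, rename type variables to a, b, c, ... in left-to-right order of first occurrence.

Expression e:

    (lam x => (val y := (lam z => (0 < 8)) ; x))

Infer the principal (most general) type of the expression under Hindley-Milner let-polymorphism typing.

Trace:
  unify Int ~ Int
  unify Int ~ Int
\z._ : b -> Bool
let y : forall. b -> Bool
x : a
\x._ : a -> a

Answer: a -> a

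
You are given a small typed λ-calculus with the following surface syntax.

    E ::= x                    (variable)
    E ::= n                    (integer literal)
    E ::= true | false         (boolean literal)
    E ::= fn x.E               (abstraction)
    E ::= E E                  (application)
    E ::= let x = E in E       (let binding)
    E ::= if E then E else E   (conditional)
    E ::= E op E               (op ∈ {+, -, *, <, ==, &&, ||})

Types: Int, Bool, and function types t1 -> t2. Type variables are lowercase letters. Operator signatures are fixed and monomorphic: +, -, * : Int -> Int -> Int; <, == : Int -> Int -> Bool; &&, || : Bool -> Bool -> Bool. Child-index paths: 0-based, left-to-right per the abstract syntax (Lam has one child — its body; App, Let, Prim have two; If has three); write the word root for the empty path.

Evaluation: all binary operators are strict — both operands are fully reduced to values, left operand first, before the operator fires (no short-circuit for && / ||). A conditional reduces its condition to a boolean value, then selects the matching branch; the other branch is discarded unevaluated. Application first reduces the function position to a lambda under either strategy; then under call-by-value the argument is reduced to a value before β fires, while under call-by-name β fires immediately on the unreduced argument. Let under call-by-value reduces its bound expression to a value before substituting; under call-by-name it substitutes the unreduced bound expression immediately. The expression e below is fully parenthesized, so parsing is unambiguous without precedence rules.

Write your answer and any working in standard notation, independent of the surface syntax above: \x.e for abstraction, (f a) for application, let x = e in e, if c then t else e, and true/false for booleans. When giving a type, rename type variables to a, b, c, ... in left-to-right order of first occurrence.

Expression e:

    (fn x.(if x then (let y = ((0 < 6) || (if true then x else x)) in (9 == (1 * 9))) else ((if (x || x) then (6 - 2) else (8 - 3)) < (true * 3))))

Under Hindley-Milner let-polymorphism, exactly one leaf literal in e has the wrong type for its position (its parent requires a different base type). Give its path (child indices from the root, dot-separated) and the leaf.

Working:
x : a
  unify a ~ Bool
  unify Int ~ Int
  unify Int ~ Int
  unify Bool ~ Bool
  unify Bool ~ Bool
x : Bool
x : Bool
  unify Bool ~ Bool
  unify Bool ~ Bool
let y : Bool
  unify Int ~ Int
  unify Int ~ Int
  unify Int ~ Int
  unify Int ~ Int
x : Bool
  unify Bool ~ Bool
x : Bool
  unify Bool ~ Bool
  unify Bool ~ Bool
  unify Int ~ Int
  unify Int ~ Int
  unify Int ~ Int
  unify Int ~ Int
  unify Int ~ Int
  unify Int ~ Int
  unify Bool ~ Int
  FAIL: mismatch Bool ~ Int

Answer: 0.2.1.0 : true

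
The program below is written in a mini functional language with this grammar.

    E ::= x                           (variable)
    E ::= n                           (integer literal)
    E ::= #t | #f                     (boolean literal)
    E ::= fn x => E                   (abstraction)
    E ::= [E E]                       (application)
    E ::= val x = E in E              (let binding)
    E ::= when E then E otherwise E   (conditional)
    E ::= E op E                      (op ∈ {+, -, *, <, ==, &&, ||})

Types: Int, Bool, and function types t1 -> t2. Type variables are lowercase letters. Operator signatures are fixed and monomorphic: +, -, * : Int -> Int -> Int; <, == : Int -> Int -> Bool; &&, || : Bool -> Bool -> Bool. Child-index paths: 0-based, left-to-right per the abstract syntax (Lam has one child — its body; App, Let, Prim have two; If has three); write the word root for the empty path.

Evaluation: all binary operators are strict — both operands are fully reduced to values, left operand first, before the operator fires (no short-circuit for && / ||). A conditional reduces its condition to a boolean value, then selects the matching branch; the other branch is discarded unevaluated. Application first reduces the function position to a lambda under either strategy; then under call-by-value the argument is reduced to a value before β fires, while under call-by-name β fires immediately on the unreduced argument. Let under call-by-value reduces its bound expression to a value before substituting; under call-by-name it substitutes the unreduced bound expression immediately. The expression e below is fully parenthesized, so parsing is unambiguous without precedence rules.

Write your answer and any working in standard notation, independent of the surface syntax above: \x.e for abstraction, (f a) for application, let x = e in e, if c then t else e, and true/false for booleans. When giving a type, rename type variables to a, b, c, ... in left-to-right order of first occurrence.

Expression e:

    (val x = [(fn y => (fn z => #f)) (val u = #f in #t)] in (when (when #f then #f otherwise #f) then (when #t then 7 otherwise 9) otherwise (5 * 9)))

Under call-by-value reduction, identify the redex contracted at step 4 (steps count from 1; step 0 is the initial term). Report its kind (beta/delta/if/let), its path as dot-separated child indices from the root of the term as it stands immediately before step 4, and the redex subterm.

Answer: if at 0 : (if false then false else false)

Trace:
step 0: (let x = ((\y.(\z.false)) (let u = false in true)) in (if (if false then false else false) then (if true then 7 else 9) else (5 * 9)))
step 1: [let@0.1] (let x = ((\y.(\z.false)) true) in (if (if false then false else false) then (if true then 7 else 9) else (5 * 9)))
step 2: [beta@0] (let x = (\z.false) in (if (if false then false else false) then (if true then 7 else 9) else (5 * 9)))
step 3: [let@root] (if (if false then false else false) then (if true then 7 else 9) else (5 * 9))
step 4: [if@0] (if false then (if true then 7 else 9) else (5 * 9))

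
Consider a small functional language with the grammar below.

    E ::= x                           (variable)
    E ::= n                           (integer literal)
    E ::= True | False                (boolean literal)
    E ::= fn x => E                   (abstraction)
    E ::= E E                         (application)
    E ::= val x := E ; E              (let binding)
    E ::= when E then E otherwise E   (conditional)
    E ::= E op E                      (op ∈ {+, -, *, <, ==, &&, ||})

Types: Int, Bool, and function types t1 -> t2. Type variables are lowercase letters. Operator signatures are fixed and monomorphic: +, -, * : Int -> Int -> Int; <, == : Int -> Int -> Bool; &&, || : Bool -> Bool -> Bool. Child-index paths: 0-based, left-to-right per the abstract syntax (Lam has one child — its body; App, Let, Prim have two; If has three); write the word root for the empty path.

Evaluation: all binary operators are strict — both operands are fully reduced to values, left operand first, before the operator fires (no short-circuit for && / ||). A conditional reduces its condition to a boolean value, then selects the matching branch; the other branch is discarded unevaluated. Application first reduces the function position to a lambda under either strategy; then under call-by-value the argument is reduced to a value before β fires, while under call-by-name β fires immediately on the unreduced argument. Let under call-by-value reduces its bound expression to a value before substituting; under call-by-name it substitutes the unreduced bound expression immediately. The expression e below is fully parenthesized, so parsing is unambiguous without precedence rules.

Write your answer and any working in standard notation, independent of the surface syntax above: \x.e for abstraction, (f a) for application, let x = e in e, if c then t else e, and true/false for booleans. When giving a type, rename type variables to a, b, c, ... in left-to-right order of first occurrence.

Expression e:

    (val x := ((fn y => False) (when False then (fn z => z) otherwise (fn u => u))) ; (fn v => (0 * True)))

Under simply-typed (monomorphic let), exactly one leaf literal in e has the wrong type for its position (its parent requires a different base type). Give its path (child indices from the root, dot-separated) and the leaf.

Answer: 1.0.1 : true

Working:
\y._ : a -> Bool
  unify Bool ~ Bool
z : b
\z._ : b -> b
u : c
\u._ : c -> c
  unify b -> b ~ c -> c
  unify b ~ c
  unify c ~ c
  unify a -> Bool ~ (c -> c) -> d
  unify a ~ c -> c
  unify Bool ~ d
_ _ : Bool
let x : Bool
  unify Int ~ Int
  unify Bool ~ Int
  FAIL: mismatch Bool ~ Int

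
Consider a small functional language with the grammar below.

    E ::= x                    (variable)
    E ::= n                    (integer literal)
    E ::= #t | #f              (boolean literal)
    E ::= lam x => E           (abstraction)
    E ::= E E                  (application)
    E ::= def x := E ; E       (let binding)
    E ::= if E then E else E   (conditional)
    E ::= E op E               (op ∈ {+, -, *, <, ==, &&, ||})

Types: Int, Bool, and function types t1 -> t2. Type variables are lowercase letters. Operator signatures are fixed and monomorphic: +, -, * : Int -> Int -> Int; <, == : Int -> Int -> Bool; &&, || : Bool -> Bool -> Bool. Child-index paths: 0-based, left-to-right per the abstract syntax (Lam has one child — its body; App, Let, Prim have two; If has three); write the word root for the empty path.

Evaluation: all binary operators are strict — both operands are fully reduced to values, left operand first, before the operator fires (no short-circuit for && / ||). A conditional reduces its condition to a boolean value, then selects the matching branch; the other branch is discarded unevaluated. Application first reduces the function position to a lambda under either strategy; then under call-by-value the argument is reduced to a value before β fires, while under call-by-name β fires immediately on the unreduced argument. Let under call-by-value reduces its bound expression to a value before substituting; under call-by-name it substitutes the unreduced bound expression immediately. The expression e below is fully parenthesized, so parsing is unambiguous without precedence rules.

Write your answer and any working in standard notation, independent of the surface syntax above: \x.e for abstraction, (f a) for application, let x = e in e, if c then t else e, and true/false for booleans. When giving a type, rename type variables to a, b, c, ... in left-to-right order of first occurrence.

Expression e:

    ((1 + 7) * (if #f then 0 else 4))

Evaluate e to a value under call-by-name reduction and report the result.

Trace:
step 0: ((1 + 7) * (if false then 0 else 4))
step 1: [delta@0] (8 * (if false then 0 else 4))
step 2: [if@1] (8 * 4)
step 3: [delta@root] 32

Answer: 32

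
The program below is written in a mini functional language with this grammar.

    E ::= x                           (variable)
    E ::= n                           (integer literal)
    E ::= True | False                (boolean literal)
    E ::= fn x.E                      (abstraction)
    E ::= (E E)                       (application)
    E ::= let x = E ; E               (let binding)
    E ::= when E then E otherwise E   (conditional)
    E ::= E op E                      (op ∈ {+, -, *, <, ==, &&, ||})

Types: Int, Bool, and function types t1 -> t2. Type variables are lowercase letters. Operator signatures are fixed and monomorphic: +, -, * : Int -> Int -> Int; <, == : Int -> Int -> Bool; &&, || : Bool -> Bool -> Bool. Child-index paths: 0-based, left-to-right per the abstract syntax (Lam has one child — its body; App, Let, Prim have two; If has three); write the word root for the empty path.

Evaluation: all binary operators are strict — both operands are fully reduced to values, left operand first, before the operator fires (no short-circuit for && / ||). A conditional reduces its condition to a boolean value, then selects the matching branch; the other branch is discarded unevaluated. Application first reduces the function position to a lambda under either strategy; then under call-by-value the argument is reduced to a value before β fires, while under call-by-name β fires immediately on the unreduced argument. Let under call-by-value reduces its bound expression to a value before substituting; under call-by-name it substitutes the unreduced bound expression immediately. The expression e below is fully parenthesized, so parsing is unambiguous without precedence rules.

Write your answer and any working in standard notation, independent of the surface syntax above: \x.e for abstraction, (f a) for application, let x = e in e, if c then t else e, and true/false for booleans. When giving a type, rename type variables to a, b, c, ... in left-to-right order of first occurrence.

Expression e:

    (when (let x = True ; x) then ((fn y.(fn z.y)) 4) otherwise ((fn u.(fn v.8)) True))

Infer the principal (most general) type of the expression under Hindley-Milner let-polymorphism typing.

Answer: a -> Int

Derivation:
let x : Bool
x : Bool
  unify Bool ~ Bool
y : a
\z._ : b -> a
\y._ : a -> b -> a
  unify a -> b -> a ~ Int -> c
  unify a ~ Int
  unify b -> Int ~ c
_ _ : b -> Int
\v._ : e -> Int
\u._ : d -> e -> Int
  unify d -> e -> Int ~ Bool -> f
  unify d ~ Bool
  unify e -> Int ~ f
_ _ : e -> Int
  unify b -> Int ~ e -> Int
  unify b ~ e
  unify Int ~ Int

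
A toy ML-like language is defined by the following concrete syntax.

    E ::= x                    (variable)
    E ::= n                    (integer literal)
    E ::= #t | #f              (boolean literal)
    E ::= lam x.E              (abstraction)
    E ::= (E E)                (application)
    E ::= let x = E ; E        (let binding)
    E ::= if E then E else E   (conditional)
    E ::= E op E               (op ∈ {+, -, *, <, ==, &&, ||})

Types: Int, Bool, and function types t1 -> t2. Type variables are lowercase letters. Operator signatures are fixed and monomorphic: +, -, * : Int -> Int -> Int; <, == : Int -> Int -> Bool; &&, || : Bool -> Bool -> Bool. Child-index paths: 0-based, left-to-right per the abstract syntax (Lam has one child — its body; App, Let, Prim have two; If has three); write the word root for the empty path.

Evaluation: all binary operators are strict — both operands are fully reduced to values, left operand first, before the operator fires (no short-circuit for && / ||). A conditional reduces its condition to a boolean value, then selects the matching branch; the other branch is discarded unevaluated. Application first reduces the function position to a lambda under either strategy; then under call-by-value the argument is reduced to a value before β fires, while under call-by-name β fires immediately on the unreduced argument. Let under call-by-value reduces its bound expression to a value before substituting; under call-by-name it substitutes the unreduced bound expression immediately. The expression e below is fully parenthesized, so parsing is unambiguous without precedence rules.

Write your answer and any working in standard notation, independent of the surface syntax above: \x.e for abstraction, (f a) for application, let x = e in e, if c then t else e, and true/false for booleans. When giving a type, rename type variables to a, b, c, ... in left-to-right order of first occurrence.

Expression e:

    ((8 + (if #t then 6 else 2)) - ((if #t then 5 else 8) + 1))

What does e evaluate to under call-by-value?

Trace:
step 0: ((8 + (if true then 6 else 2)) - ((if true then 5 else 8) + 1))
step 1: [if@0.1] ((8 + 6) - ((if true then 5 else 8) + 1))
step 2: [delta@0] (14 - ((if true then 5 else 8) + 1))
step 3: [if@1.0] (14 - (5 + 1))
step 4: [delta@1] (14 - 6)
step 5: [delta@root] 8

Answer: 8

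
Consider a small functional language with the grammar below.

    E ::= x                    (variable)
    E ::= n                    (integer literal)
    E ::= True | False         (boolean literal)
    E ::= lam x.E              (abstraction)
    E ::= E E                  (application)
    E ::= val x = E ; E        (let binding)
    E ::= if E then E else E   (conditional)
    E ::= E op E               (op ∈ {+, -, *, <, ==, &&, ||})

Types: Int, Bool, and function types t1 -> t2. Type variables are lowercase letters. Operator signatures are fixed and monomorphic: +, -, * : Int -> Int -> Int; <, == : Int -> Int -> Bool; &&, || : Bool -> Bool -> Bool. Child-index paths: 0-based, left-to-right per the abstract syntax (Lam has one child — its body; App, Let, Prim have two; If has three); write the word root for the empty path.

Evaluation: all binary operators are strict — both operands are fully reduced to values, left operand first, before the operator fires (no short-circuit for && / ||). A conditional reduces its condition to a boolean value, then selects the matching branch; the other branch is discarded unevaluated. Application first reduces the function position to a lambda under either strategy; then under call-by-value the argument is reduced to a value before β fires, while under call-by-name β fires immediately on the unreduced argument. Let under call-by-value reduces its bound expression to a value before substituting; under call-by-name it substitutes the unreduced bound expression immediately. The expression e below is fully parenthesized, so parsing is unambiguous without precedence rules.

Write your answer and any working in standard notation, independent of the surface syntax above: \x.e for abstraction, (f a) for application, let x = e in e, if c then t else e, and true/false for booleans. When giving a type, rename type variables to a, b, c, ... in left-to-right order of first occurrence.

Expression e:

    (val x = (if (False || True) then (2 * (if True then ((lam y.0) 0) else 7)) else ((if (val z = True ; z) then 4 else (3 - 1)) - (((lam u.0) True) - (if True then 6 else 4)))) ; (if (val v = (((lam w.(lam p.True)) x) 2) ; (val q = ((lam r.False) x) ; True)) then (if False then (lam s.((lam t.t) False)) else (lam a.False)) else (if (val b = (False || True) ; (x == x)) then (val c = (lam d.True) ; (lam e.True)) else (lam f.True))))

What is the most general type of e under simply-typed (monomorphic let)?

Trace:
  unify Bool ~ Bool
  unify Bool ~ Bool
  unify Bool ~ Bool
  unify Int ~ Int
  unify Bool ~ Bool
\y._ : a -> Int
  unify a -> Int ~ Int -> b
  unify a ~ Int
  unify Int ~ b
_ _ : Int
  unify Int ~ Int
  unify Int ~ Int
let z : Bool
z : Bool
  unify Bool ~ Bool
  unify Int ~ Int
  unify Int ~ Int
  unify Int ~ Int
  unify Int ~ Int
\u._ : c -> Int
  unify c -> Int ~ Bool -> d
  unify c ~ Bool
  unify Int ~ d
_ _ : Int
  unify Int ~ Int
  unify Bool ~ Bool
  unify Int ~ Int
  unify Int ~ Int
  unify Int ~ Int
  unify Int ~ Int
let x : Int
\p._ : f -> Bool
\w._ : e -> f -> Bool
x : Int
  unify e -> f -> Bool ~ Int -> g
  unify e ~ Int
  unify f -> Bool ~ g
_ _ : f -> Bool
  unify f -> Bool ~ Int -> h
  unify f ~ Int
  unify Bool ~ h
_ _ : Bool
let v : Bool
\r._ : i -> Bool
x : Int
  unify i -> Bool ~ Int -> j
  unify i ~ Int
  unify Bool ~ j
_ _ : Bool
let q : Bool
  unify Bool ~ Bool
  unify Bool ~ Bool
t : l
\t._ : l -> l
  unify l -> l ~ Bool -> m
  unify l ~ Bool
  unify Bool ~ m
_ _ : Bool
\s._ : k -> Bool
\a._ : n -> Bool
  unify k -> Bool ~ n -> Bool
  unify k ~ n
  unify Bool ~ Bool
  unify Bool ~ Bool
  unify Bool ~ Bool
let b : Bool
x : Int
  unify Int ~ Int
x : Int
  unify Int ~ Int
  unify Bool ~ Bool
\d._ : o -> Bool
let c : o -> Bool
\e._ : p -> Bool
\f._ : q -> Bool
  unify p -> Bool ~ q -> Bool
  unify p ~ q
  unify Bool ~ Bool
  unify n -> Bool ~ q -> Bool
  unify n ~ q
  unify Bool ~ Bool

Answer: a -> Bool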